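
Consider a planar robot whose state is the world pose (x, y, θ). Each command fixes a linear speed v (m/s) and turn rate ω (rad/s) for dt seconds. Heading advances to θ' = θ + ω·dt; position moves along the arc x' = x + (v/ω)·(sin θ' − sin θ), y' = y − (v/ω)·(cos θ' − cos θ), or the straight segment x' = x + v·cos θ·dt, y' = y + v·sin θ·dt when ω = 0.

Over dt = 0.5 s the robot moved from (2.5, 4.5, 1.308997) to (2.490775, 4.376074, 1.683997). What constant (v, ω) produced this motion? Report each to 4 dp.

v = -0.2500, ω = 0.7500

Δθ = 1.683997 − 1.308997 = 0.375000
ω = Δθ/dt = 0.375000/0.5 = 0.7500
R = −Δy/(cos θ' − cos θ) = -0.3333
v = R·ω = -0.3333·0.7500 = -0.2500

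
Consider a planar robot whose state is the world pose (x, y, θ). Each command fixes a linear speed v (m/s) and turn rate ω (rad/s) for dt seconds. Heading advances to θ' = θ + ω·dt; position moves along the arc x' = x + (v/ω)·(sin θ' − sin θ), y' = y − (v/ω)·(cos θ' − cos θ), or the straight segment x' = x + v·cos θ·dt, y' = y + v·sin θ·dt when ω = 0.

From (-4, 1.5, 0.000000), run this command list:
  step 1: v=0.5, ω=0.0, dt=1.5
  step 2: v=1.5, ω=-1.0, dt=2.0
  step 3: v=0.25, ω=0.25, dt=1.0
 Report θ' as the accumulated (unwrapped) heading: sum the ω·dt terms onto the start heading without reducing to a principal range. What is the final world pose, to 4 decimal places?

step 1: θ'=0.0000 (straight) → pose (-3.2500, 1.5000, 0.0000)
step 2: θ'=-2.0000 (R=-1.5000) → pose (-1.8861, -0.6242, -2.0000)
step 3: θ'=-1.7500 (R=1.0000) → pose (-1.9607, -0.8621, -1.7500)

(-1.9607, -0.8621, -1.7500)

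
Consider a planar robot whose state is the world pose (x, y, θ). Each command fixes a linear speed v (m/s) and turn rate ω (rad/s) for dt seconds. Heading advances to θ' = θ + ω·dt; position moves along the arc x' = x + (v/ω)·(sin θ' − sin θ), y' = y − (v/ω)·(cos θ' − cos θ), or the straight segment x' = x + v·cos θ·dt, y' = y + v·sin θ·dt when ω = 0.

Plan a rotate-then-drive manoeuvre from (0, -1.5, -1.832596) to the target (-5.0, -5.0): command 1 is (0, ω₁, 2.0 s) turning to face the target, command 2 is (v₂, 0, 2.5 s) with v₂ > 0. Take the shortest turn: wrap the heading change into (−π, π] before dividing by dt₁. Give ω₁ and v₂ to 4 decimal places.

ω₁ = -0.3491, v₂ = 2.4413

heading to target = atan2(-5−-1.5, -5−0) = -2.5309
Δθ = wrap(-2.5309 − -1.8326) = -0.6983; ω₁ = Δθ/dt₁ = -0.3491
distance = √((-5−0)² + (-5−-1.5)²) = 6.1033; v₂ = distance/dt₂ = 2.4413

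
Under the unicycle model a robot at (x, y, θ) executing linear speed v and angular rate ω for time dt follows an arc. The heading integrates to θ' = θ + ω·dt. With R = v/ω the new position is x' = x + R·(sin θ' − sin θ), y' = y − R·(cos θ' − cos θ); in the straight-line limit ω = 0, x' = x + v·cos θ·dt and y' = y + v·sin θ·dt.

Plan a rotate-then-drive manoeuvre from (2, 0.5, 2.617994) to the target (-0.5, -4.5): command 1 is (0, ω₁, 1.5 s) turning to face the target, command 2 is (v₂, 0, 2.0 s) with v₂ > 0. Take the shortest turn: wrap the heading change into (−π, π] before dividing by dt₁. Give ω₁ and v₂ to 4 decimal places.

ω₁ = 1.0872, v₂ = 2.7951

heading to target = atan2(-4.5−0.5, -0.5−2) = -2.0344
Δθ = wrap(-2.0344 − 2.6180) = 1.6307; ω₁ = Δθ/dt₁ = 1.0872
distance = √((-0.5−2)² + (-4.5−0.5)²) = 5.5902; v₂ = distance/dt₂ = 2.7951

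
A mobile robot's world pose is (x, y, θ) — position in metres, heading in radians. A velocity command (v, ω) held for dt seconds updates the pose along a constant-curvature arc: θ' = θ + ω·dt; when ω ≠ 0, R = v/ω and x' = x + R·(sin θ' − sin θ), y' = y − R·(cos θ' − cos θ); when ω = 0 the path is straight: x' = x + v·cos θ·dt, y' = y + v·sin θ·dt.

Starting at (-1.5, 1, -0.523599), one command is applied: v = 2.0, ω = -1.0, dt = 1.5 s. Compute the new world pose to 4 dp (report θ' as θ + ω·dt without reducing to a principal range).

(-0.7016, -1.6070, -2.0236)

θ' = -0.5236 + -1.0·1.5 = -2.0236
R = v/ω = 2.0/-1.0 = -2.0000
x' = -1.5 + -2.0000·(sin -2.0236 − sin -0.5236) = -0.7016
y' = 1 − -2.0000·(cos -2.0236 − cos -0.5236) = -1.6070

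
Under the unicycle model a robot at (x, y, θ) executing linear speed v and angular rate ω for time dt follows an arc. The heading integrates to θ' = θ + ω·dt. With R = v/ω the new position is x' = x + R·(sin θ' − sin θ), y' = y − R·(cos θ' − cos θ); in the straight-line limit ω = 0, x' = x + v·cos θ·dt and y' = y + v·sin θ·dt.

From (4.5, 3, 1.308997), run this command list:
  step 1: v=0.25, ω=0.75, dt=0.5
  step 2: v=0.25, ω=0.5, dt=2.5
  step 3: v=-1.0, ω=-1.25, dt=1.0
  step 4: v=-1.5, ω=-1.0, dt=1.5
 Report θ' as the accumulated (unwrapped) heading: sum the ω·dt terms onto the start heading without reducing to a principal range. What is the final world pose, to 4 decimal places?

step 1: θ'=1.6840 (R=0.3333) → pose (4.5092, 3.1239, 1.6840)
step 2: θ'=2.9340 (R=0.5000) → pose (4.1155, 3.5567, 2.9340)
step 3: θ'=1.6840 (R=0.8000) → pose (4.7455, 2.8643, 1.6840)
step 4: θ'=0.1840 (R=1.5000) → pose (3.5295, 1.2201, 0.1840)

(3.5295, 1.2201, 0.1840)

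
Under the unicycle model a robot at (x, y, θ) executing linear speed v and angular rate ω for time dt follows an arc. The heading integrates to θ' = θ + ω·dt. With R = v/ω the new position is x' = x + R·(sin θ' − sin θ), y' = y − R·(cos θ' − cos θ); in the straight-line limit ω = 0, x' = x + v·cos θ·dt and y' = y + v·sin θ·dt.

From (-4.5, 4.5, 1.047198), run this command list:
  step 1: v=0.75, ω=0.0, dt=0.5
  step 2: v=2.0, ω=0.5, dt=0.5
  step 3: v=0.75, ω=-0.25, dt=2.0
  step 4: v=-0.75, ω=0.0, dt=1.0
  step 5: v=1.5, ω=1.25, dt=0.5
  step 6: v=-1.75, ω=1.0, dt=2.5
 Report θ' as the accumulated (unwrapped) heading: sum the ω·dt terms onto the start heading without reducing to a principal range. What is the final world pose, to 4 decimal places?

step 1: θ'=1.0472 (straight) → pose (-4.3125, 4.8248, 1.0472)
step 2: θ'=1.2972 (R=4.0000) → pose (-3.9254, 5.7440, 1.2972)
step 3: θ'=0.7972 (R=-3.0000) → pose (-3.1832, 7.0295, 0.7972)
step 4: θ'=0.7972 (straight) → pose (-3.7072, 6.4930, 0.7972)
step 5: θ'=1.4222 (R=1.2000) → pose (-3.3789, 7.1538, 1.4222)
step 6: θ'=3.9222 (R=-1.7500) → pose (-0.4167, 5.6513, 3.9222)

(-0.4167, 5.6513, 3.9222)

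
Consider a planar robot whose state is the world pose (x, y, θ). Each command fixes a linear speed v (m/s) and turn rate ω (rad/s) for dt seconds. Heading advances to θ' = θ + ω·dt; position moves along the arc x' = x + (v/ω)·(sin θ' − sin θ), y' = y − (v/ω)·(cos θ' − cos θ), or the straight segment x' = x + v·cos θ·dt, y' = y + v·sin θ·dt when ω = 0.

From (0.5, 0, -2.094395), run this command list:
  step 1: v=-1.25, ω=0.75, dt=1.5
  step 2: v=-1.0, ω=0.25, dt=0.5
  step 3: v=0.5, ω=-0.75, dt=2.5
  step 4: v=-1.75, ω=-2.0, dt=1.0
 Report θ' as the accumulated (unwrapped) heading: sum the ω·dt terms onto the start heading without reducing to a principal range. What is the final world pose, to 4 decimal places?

step 1: θ'=-0.9694 (R=-1.6667) → pose (0.4309, 1.7763, -0.9694)
step 2: θ'=-0.8444 (R=-4.0000) → pose (0.1230, 2.1699, -0.8444)
step 3: θ'=-2.7194 (R=-0.6667) → pose (-0.1022, 1.1190, -2.7194)
step 4: θ'=-4.7194 (R=0.8750) → pose (1.1313, 0.3147, -4.7194)

(1.1313, 0.3147, -4.7194)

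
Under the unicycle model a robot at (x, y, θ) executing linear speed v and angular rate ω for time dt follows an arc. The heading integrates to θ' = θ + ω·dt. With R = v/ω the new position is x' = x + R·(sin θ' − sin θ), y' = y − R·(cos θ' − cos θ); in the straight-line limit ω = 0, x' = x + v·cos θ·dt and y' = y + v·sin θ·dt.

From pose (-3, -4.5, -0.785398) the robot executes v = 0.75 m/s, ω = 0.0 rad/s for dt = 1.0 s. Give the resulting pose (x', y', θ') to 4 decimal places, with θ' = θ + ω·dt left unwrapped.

(-2.4697, -5.0303, -0.7854)

θ' = -0.7854 + 0.0·1.0 = -0.7854
ω = 0 → straight: x' = -3 + 0.75·cos(-0.7854)·1.0 = -2.4697
y' = -4.5 + 0.75·sin(-0.7854)·1.0 = -5.0303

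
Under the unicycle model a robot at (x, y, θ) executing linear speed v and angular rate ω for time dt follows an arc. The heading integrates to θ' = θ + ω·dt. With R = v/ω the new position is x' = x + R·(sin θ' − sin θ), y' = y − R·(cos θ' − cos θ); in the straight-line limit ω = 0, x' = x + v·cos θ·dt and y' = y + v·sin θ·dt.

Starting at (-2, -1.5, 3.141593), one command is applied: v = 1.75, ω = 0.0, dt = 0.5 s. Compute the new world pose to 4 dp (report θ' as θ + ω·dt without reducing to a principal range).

θ' = 3.1416 + 0.0·0.5 = 3.1416
ω = 0 → straight: x' = -2 + 1.75·cos(3.1416)·0.5 = -2.8750
y' = -1.5 + 1.75·sin(3.1416)·0.5 = -1.5000

(-2.8750, -1.5000, 3.1416)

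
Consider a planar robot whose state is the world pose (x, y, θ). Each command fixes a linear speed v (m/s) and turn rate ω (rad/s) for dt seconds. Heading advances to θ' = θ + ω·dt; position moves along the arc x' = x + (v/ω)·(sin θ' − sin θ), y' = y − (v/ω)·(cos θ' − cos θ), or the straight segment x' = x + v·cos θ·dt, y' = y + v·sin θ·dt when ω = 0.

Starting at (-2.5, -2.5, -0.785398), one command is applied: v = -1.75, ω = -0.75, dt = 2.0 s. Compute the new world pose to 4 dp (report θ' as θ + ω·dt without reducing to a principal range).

(-2.6126, 0.6790, -2.2854)

θ' = -0.7854 + -0.75·2.0 = -2.2854
R = v/ω = -1.75/-0.75 = 2.3333
x' = -2.5 + 2.3333·(sin -2.2854 − sin -0.7854) = -2.6126
y' = -2.5 − 2.3333·(cos -2.2854 − cos -0.7854) = 0.6790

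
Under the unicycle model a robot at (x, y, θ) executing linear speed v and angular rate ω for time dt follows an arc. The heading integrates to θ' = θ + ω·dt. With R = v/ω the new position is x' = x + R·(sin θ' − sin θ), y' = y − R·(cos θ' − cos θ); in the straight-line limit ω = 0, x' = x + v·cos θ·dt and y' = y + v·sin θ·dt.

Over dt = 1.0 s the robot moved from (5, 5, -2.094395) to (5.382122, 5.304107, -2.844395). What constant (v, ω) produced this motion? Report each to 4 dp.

v = -0.5000, ω = -0.7500

Δθ = -2.844395 − -2.094395 = -0.750000
ω = Δθ/dt = -0.750000/1.0 = -0.7500
R = Δx/(sin θ' − sin θ) = 0.6667
v = R·ω = 0.6667·-0.7500 = -0.5000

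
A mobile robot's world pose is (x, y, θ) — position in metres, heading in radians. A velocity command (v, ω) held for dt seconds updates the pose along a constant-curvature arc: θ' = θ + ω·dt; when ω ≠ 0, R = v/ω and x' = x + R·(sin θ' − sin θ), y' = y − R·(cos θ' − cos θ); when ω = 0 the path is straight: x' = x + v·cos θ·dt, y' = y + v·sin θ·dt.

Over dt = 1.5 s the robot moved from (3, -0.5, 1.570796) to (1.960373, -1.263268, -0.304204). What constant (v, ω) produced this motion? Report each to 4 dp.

Δθ = -0.304204 − 1.570796 = -1.875000
ω = Δθ/dt = -1.875000/1.5 = -1.2500
R = Δx/(sin θ' − sin θ) = 0.8000
v = R·ω = 0.8000·-1.2500 = -1.0000

v = -1.0000, ω = -1.2500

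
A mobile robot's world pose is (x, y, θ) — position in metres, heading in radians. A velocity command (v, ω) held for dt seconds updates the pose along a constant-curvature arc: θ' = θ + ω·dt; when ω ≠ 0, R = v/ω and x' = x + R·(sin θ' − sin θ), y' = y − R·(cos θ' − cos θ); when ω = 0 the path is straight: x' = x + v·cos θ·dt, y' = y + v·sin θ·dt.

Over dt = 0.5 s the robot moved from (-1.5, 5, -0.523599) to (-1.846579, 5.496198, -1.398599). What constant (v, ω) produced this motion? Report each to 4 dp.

v = -1.2500, ω = -1.7500

Δθ = -1.398599 − -0.523599 = -0.875000
ω = Δθ/dt = -0.875000/0.5 = -1.7500
R = −Δy/(cos θ' − cos θ) = 0.7143
v = R·ω = 0.7143·-1.7500 = -1.2500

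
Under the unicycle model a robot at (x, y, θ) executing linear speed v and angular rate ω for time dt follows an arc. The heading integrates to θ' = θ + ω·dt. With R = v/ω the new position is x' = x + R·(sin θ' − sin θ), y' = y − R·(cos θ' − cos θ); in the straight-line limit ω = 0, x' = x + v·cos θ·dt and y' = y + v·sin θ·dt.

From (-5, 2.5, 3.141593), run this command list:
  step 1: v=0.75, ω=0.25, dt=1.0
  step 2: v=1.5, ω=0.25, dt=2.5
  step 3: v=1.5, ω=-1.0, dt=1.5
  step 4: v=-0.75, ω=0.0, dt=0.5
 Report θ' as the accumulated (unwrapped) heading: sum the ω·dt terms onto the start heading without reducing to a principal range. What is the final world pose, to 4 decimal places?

step 1: θ'=3.3916 (R=3.0000) → pose (-5.7422, 2.4067, 3.3916)
step 2: θ'=4.0166 (R=6.0000) → pose (-8.8630, 0.4392, 4.0166)
step 3: θ'=2.5166 (R=-1.5000) → pose (-10.8920, 0.1843, 2.5166)
step 4: θ'=2.5166 (straight) → pose (-10.5879, -0.0351, 2.5166)

(-10.5879, -0.0351, 2.5166)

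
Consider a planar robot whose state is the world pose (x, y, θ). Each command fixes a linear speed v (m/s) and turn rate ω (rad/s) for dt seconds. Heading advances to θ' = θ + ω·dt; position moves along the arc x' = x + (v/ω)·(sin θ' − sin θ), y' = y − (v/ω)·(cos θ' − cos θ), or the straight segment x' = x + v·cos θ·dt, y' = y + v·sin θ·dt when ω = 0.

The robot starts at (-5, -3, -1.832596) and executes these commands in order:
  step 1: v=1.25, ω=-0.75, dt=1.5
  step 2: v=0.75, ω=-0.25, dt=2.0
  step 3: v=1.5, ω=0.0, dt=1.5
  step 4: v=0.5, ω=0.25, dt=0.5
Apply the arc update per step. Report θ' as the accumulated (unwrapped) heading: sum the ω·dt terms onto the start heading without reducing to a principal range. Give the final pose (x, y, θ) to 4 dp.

step 1: θ'=-2.9576 (R=-1.6667) → pose (-6.3049, -4.2072, -2.9576)
step 2: θ'=-3.4576 (R=-3.0000) → pose (-7.7861, -4.1093, -3.4576)
step 3: θ'=-3.4576 (straight) → pose (-9.9247, -3.4100, -3.4576)
step 4: θ'=-3.3326 (R=2.0000) → pose (-10.1666, -3.3474, -3.3326)

(-10.1666, -3.3474, -3.3326)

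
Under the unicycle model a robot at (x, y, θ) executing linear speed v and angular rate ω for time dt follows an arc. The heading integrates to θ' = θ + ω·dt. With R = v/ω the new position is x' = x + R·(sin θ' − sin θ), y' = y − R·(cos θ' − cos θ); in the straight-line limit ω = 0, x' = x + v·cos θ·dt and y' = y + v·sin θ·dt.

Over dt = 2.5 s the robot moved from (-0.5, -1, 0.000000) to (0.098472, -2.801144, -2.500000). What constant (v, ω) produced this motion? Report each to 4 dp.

Δθ = -2.500000 − 0.000000 = -2.500000
ω = Δθ/dt = -2.500000/2.5 = -1.0000
R = −Δy/(cos θ' − cos θ) = -1.0000
v = R·ω = -1.0000·-1.0000 = 1.0000

v = 1.0000, ω = -1.0000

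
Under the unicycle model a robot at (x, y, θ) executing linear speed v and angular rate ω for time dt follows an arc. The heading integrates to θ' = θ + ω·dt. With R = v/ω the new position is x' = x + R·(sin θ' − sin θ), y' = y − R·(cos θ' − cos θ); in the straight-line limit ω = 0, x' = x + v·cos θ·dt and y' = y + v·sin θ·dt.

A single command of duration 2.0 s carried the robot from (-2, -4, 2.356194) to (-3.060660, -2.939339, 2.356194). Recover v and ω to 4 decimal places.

v = 0.7500, ω = 0.0000

Δθ = 2.356194 − 2.356194 = 0.000000
ω = Δθ/dt = 0.000000/2.0 = 0.0000
ω = 0 → v = (Δx·cos θ + Δy·sin θ)/dt = 0.7500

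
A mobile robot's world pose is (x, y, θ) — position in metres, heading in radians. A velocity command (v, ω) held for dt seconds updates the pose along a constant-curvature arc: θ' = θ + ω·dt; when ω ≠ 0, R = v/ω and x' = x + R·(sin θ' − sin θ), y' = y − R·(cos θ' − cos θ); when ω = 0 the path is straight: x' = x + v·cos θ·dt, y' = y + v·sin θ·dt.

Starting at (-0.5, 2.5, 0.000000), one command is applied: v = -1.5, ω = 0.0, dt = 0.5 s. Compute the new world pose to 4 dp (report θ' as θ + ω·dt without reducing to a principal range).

θ' = 0.0000 + 0.0·0.5 = 0.0000
ω = 0 → straight: x' = -0.5 + -1.5·cos(0.0000)·0.5 = -1.2500
y' = 2.5 + -1.5·sin(0.0000)·0.5 = 2.5000

(-1.2500, 2.5000, 0.0000)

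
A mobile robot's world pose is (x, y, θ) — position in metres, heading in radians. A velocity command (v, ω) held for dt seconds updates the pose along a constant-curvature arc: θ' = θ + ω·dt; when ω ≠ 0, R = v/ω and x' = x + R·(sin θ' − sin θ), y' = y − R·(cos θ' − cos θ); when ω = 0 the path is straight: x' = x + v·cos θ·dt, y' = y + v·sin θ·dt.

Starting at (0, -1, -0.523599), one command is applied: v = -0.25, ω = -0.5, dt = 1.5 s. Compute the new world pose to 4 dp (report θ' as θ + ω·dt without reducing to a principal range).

(-0.2281, -0.7134, -1.2736)

θ' = -0.5236 + -0.5·1.5 = -1.2736
R = v/ω = -0.25/-0.5 = 0.5000
x' = 0 + 0.5000·(sin -1.2736 − sin -0.5236) = -0.2281
y' = -1 − 0.5000·(cos -1.2736 − cos -0.5236) = -0.7134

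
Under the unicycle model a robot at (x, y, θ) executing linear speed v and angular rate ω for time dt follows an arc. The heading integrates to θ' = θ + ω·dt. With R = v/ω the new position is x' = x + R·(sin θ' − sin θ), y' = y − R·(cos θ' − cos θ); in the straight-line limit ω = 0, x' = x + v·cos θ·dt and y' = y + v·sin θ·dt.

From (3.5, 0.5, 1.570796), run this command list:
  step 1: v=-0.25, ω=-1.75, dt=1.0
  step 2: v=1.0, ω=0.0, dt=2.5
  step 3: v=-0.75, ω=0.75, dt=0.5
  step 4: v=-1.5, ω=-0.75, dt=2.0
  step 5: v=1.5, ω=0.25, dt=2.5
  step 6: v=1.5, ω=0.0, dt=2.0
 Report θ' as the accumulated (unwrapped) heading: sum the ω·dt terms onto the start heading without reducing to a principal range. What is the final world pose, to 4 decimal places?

(7.4536, -3.6267, -0.6792)

step 1: θ'=-0.1792 (R=0.1429) → pose (3.3317, 0.3594, -0.1792)
step 2: θ'=-0.1792 (straight) → pose (5.7916, -0.0862, -0.1792)
step 3: θ'=0.1958 (R=-1.0000) → pose (5.4189, -0.0893, 0.1958)
step 4: θ'=-1.3042 (R=2.0000) → pose (3.1004, 1.3456, -1.3042)
step 5: θ'=-0.6792 (R=6.0000) → pose (5.1194, -1.7421, -0.6792)
step 6: θ'=-0.6792 (straight) → pose (7.4536, -3.6267, -0.6792)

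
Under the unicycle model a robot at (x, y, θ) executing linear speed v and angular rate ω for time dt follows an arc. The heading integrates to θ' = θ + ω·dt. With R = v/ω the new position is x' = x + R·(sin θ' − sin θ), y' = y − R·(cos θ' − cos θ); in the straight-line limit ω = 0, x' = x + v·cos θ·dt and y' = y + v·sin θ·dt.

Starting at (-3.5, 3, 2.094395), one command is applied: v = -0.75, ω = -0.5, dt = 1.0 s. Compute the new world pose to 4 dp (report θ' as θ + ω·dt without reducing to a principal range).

(-3.2995, 2.2854, 1.5944)

θ' = 2.0944 + -0.5·1.0 = 1.5944
R = v/ω = -0.75/-0.5 = 1.5000
x' = -3.5 + 1.5000·(sin 1.5944 − sin 2.0944) = -3.2995
y' = 3 − 1.5000·(cos 1.5944 − cos 2.0944) = 2.2854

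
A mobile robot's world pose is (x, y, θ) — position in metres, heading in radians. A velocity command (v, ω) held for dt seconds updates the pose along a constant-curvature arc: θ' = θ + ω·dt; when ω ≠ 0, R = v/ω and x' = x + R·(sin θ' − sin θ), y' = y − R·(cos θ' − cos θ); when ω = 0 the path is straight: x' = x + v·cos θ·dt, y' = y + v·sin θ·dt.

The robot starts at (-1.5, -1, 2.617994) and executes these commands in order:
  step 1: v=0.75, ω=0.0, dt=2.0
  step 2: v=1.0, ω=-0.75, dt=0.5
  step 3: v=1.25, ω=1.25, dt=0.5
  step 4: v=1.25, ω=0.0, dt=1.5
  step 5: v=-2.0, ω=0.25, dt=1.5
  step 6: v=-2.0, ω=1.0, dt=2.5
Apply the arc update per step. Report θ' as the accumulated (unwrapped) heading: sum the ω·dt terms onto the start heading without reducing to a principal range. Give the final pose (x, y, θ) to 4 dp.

(-1.6956, 4.3696, 5.7430)

step 1: θ'=2.6180 (straight) → pose (-2.7990, -0.2500, 2.6180)
step 2: θ'=2.2430 (R=-1.3333) → pose (-3.1756, 0.0744, 2.2430)
step 3: θ'=2.8680 (R=1.0000) → pose (-3.6879, 0.4145, 2.8680)
step 4: θ'=2.8680 (straight) → pose (-5.4932, 0.9211, 2.8680)
step 5: θ'=3.2430 (R=-8.0000) → pose (-2.5218, 0.6647, 3.2430)
step 6: θ'=5.7430 (R=-2.0000) → pose (-1.6956, 4.3696, 5.7430)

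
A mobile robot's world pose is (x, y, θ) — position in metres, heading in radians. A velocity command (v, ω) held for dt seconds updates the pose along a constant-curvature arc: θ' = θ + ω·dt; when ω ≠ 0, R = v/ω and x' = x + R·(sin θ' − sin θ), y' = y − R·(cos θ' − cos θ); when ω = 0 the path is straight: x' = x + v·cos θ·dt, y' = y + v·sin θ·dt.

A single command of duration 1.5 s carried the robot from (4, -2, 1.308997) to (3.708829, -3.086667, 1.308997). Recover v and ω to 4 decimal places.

Δθ = 1.308997 − 1.308997 = 0.000000
ω = Δθ/dt = 0.000000/1.5 = 0.0000
ω = 0 → v = (Δx·cos θ + Δy·sin θ)/dt = -0.7500

v = -0.7500, ω = 0.0000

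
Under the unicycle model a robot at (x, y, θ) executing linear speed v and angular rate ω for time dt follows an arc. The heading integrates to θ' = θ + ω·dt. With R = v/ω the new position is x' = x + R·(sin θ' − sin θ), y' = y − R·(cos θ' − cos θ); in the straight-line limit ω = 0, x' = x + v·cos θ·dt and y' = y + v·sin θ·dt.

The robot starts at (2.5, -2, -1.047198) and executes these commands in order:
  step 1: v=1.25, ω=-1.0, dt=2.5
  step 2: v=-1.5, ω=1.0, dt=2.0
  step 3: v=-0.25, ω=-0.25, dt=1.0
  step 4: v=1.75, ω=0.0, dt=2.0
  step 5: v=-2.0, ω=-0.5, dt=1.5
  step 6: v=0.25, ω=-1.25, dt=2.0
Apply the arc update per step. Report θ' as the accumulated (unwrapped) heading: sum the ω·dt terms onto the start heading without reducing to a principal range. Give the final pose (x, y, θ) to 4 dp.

(3.6123, -2.8750, -5.0472)

step 1: θ'=-3.5472 (R=-1.2500) → pose (0.9242, -3.7736, -3.5472)
step 2: θ'=-1.5472 (R=-1.5000) → pose (3.0157, -2.3599, -1.5472)
step 3: θ'=-1.7972 (R=1.0000) → pose (3.0409, -2.1118, -1.7972)
step 4: θ'=-1.7972 (straight) → pose (2.2553, -5.5225, -1.7972)
step 5: θ'=-2.5472 (R=4.0000) → pose (3.9132, -3.1064, -2.5472)
step 6: θ'=-5.0472 (R=-0.2000) → pose (3.6123, -2.8750, -5.0472)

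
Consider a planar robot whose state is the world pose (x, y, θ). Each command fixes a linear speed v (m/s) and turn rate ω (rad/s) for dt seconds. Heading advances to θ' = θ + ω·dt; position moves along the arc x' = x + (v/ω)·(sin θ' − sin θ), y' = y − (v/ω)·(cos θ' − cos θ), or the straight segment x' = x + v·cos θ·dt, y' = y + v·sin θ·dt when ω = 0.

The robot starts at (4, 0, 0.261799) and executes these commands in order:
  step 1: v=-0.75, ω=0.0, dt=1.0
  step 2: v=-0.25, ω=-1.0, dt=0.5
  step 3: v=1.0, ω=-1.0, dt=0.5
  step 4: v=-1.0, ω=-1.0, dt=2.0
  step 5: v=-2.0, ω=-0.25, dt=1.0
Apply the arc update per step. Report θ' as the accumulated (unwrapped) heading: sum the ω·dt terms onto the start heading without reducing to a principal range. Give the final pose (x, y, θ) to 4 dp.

(5.7873, 1.7799, -2.9882)

step 1: θ'=0.2618 (straight) → pose (3.2756, -0.1941, 0.2618)
step 2: θ'=-0.2382 (R=0.2500) → pose (3.1519, -0.1956, -0.2382)
step 3: θ'=-0.7382 (R=-1.0000) → pose (3.5889, -0.4277, -0.7382)
step 4: θ'=-2.7382 (R=1.0000) → pose (3.8693, 1.2318, -2.7382)
step 5: θ'=-2.9882 (R=8.0000) → pose (5.7873, 1.7799, -2.9882)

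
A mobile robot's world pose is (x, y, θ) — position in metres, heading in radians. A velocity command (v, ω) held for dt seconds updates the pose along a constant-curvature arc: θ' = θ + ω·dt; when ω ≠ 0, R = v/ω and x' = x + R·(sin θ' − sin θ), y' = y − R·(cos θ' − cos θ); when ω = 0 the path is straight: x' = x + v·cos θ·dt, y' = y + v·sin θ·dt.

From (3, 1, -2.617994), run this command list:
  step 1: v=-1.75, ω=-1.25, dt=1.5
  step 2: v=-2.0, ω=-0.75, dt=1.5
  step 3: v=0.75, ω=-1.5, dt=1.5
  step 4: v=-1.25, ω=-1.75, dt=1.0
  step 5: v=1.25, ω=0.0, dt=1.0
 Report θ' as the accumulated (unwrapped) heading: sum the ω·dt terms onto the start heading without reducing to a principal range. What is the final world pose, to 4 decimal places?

(4.5428, -2.0556, -9.6180)

step 1: θ'=-4.4930 (R=1.4000) → pose (5.0664, 0.0923, -4.4930)
step 2: θ'=-5.6180 (R=2.6667) → pose (4.1096, -2.5862, -5.6180)
step 3: θ'=-7.8680 (R=-0.5000) → pose (4.9181, -2.9866, -7.8680)
step 4: θ'=-9.6180 (R=0.7143) → pose (5.7695, -2.2957, -9.6180)
step 5: θ'=-9.6180 (straight) → pose (4.5428, -2.0556, -9.6180)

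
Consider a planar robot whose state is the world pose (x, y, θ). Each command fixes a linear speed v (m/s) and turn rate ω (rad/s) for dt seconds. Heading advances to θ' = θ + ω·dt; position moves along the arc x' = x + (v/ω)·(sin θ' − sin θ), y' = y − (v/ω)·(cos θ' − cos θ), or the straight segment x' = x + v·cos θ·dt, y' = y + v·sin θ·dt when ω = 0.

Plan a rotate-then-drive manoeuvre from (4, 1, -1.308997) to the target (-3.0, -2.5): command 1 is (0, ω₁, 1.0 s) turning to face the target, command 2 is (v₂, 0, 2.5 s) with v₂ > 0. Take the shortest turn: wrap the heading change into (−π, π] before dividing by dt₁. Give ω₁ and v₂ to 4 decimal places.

heading to target = atan2(-2.5−1, -3−4) = -2.6779
Δθ = wrap(-2.6779 − -1.3090) = -1.3689; ω₁ = Δθ/dt₁ = -1.3689
distance = √((-3−4)² + (-2.5−1)²) = 7.8262; v₂ = distance/dt₂ = 3.1305

ω₁ = -1.3689, v₂ = 3.1305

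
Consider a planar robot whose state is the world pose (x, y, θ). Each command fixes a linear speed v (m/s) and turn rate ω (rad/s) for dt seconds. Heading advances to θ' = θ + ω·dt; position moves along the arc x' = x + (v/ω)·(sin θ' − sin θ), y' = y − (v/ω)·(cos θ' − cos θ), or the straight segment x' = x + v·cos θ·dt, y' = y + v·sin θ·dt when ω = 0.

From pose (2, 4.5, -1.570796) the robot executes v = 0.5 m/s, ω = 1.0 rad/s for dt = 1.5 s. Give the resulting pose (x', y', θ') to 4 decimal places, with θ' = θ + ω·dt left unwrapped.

θ' = -1.5708 + 1.0·1.5 = -0.0708
R = v/ω = 0.5/1.0 = 0.5000
x' = 2 + 0.5000·(sin -0.0708 − sin -1.5708) = 2.4646
y' = 4.5 − 0.5000·(cos -0.0708 − cos -1.5708) = 4.0013

(2.4646, 4.0013, -0.0708)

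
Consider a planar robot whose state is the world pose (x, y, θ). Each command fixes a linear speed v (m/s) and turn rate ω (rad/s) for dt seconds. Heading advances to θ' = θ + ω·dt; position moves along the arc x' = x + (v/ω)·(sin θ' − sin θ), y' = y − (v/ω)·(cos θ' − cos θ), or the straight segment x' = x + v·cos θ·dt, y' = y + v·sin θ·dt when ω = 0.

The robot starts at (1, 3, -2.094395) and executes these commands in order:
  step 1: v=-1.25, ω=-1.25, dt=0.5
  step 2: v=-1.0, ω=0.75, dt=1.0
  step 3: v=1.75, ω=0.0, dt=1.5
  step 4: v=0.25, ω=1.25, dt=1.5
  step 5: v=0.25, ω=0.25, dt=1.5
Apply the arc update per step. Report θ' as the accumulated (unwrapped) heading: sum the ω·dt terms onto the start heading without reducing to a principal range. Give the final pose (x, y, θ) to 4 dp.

(1.6565, 1.4497, 0.2806)

step 1: θ'=-2.7194 (R=1.0000) → pose (1.4563, 3.4122, -2.7194)
step 2: θ'=-1.9694 (R=-1.3333) → pose (2.1387, 4.1109, -1.9694)
step 3: θ'=-1.9694 (straight) → pose (1.1199, 1.6917, -1.9694)
step 4: θ'=-0.0944 (R=0.2000) → pose (1.2853, 1.4150, -0.0944)
step 5: θ'=0.2806 (R=1.0000) → pose (1.6565, 1.4497, 0.2806)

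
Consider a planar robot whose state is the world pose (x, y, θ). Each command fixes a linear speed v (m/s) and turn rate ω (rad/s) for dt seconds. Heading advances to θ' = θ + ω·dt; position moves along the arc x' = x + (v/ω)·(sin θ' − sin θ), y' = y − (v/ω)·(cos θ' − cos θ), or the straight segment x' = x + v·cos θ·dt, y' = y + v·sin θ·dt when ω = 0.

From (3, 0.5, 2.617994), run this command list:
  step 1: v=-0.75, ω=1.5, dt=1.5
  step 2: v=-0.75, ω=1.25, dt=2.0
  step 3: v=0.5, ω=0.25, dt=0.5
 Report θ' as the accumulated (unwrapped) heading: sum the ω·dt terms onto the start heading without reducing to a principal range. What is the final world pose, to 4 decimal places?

(2.7233, 1.4255, 7.4930)

step 1: θ'=4.8680 (R=-0.5000) → pose (3.7440, 1.0105, 4.8680)
step 2: θ'=7.3680 (R=-0.6000) → pose (2.6207, 1.1978, 7.3680)
step 3: θ'=7.4930 (R=2.0000) → pose (2.7233, 1.4255, 7.4930)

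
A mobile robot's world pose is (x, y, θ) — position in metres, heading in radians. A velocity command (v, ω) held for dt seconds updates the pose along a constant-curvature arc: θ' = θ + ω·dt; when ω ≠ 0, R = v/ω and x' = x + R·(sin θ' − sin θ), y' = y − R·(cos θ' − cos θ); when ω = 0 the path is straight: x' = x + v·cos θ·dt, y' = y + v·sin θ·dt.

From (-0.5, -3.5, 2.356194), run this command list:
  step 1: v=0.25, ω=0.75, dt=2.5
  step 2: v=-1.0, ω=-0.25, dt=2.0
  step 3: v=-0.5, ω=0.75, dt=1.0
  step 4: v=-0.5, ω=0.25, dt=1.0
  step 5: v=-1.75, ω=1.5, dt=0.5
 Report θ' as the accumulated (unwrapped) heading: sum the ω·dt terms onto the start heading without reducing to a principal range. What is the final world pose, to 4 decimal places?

(0.2936, -0.4217, 5.4812)

step 1: θ'=4.2312 (R=0.3333) → pose (-1.0312, -3.5814, 4.2312)
step 2: θ'=3.7312 (R=4.0000) → pose (0.2905, -2.1081, 3.7312)
step 3: θ'=4.4812 (R=-0.6667) → pose (0.5687, -1.7068, 4.4812)
step 4: θ'=4.7312 (R=-2.0000) → pose (0.6216, -1.2109, 4.7312)
step 5: θ'=5.4812 (R=-1.1667) → pose (0.2936, -0.4217, 5.4812)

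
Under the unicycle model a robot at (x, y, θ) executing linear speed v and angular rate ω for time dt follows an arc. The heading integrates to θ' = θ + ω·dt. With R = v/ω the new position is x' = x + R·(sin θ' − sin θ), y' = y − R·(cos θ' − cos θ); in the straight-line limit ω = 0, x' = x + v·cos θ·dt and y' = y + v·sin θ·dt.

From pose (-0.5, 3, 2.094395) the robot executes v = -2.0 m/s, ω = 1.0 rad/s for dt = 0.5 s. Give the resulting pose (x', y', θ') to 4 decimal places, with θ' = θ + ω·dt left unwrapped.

θ' = 2.0944 + 1.0·0.5 = 2.5944
R = v/ω = -2.0/1.0 = -2.0000
x' = -0.5 + -2.0000·(sin 2.5944 − sin 2.0944) = 0.1915
y' = 3 − -2.0000·(cos 2.5944 − cos 2.0944) = 2.2920

(0.1915, 2.2920, 2.5944)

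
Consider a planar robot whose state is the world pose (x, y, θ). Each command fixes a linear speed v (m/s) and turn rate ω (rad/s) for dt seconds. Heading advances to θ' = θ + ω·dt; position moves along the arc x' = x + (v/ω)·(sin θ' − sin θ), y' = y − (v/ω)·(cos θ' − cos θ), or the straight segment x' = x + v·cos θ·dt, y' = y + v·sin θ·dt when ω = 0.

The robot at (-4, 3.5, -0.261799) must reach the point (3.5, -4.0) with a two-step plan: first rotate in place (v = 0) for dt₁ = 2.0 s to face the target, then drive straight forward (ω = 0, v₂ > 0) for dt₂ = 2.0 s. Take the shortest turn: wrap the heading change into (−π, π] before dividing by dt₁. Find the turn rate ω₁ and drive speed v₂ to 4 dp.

ω₁ = -0.2618, v₂ = 5.3033

heading to target = atan2(-4−3.5, 3.5−-4) = -0.7854
Δθ = wrap(-0.7854 − -0.2618) = -0.5236; ω₁ = Δθ/dt₁ = -0.2618
distance = √((3.5−-4)² + (-4−3.5)²) = 10.6066; v₂ = distance/dt₂ = 5.3033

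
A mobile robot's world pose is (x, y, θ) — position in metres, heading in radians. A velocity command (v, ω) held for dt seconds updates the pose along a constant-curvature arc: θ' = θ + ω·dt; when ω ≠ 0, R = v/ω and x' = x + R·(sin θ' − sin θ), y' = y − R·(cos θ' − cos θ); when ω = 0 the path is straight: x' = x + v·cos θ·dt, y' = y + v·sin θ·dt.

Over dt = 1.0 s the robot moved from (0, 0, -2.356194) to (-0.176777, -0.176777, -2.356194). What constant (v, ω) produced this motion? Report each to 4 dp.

v = 0.2500, ω = 0.0000

Δθ = -2.356194 − -2.356194 = 0.000000
ω = Δθ/dt = 0.000000/1.0 = 0.0000
ω = 0 → v = (Δx·cos θ + Δy·sin θ)/dt = 0.2500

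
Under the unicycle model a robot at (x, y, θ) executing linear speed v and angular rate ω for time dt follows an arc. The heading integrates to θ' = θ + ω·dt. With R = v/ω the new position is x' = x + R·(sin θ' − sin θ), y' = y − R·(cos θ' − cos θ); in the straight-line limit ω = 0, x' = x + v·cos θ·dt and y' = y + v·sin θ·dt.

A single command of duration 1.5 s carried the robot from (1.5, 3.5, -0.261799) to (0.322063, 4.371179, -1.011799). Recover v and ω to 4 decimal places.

v = -1.0000, ω = -0.5000

Δθ = -1.011799 − -0.261799 = -0.750000
ω = Δθ/dt = -0.750000/1.5 = -0.5000
R = Δx/(sin θ' − sin θ) = 2.0000
v = R·ω = 2.0000·-0.5000 = -1.0000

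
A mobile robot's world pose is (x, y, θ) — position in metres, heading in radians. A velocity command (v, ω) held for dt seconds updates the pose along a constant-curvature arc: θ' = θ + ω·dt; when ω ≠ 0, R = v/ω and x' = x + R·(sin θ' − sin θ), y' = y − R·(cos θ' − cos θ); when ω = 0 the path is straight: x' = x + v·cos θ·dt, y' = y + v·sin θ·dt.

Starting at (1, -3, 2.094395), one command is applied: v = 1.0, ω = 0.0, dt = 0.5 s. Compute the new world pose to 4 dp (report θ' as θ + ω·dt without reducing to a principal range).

θ' = 2.0944 + 0.0·0.5 = 2.0944
ω = 0 → straight: x' = 1 + 1.0·cos(2.0944)·0.5 = 0.7500
y' = -3 + 1.0·sin(2.0944)·0.5 = -2.5670

(0.7500, -2.5670, 2.0944)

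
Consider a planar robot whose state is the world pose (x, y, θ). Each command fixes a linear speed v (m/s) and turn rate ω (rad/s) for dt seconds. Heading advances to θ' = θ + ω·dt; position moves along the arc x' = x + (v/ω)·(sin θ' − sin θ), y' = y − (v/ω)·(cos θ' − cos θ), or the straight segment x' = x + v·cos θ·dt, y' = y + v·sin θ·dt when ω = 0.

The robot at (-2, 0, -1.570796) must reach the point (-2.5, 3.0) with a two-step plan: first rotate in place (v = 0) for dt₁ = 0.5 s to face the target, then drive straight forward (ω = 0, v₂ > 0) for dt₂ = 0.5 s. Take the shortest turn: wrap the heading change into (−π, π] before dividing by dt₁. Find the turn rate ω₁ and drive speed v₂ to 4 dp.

ω₁ = -5.9529, v₂ = 6.0828

heading to target = atan2(3−0, -2.5−-2) = 1.7359
Δθ = wrap(1.7359 − -1.5708) = -2.9764; ω₁ = Δθ/dt₁ = -5.9529
distance = √((-2.5−-2)² + (3−0)²) = 3.0414; v₂ = distance/dt₂ = 6.0828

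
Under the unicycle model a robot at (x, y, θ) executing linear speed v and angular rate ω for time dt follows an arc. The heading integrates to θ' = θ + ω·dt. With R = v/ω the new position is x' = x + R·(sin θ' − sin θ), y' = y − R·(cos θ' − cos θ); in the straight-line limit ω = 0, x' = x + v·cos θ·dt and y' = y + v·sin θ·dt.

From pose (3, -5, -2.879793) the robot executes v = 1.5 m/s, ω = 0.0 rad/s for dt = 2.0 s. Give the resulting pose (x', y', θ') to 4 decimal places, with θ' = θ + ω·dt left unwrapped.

θ' = -2.8798 + 0.0·2.0 = -2.8798
ω = 0 → straight: x' = 3 + 1.5·cos(-2.8798)·2.0 = 0.1022
y' = -5 + 1.5·sin(-2.8798)·2.0 = -5.7765

(0.1022, -5.7765, -2.8798)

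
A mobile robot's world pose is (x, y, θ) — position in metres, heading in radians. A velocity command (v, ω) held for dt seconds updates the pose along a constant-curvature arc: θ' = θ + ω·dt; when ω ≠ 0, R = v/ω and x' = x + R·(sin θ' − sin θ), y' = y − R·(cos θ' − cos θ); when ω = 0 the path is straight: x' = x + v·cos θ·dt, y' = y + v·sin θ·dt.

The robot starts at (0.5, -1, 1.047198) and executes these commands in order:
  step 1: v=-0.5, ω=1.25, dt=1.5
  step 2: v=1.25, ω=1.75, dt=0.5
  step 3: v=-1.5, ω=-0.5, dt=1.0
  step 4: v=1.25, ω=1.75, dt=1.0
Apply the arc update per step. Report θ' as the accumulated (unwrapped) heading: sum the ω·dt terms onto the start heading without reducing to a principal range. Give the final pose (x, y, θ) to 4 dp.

step 1: θ'=2.9222 (R=-0.4000) → pose (0.7594, -1.5904, 2.9222)
step 2: θ'=3.7972 (R=0.7143) → pose (0.1684, -1.7214, 3.7972)
step 3: θ'=3.2972 (R=3.0000) → pose (1.5324, -1.1357, 3.2972)
step 4: θ'=5.0472 (R=0.7143) → pose (0.9685, -2.0760, 5.0472)

(0.9685, -2.0760, 5.0472)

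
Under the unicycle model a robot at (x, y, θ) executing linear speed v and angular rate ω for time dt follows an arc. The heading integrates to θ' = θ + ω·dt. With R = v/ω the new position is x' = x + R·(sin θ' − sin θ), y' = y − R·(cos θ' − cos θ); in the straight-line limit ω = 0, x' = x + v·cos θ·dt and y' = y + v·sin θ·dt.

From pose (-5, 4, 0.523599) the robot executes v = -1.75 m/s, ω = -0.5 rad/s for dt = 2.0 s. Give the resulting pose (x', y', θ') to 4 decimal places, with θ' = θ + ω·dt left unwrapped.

θ' = 0.5236 + -0.5·2.0 = -0.4764
R = v/ω = -1.75/-0.5 = 3.5000
x' = -5 + 3.5000·(sin -0.4764 − sin 0.5236) = -8.3550
y' = 4 − 3.5000·(cos -0.4764 − cos 0.5236) = 3.9208

(-8.3550, 3.9208, -0.4764)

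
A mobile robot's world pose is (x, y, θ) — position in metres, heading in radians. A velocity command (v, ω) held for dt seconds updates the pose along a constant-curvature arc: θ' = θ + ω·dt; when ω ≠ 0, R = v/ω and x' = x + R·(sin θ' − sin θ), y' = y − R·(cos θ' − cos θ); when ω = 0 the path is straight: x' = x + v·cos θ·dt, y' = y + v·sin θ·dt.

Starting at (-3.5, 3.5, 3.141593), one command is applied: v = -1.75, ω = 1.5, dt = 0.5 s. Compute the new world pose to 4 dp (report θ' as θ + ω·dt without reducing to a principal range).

(-2.7048, 3.8130, 3.8916)

θ' = 3.1416 + 1.5·0.5 = 3.8916
R = v/ω = -1.75/1.5 = -1.1667
x' = -3.5 + -1.1667·(sin 3.8916 − sin 3.1416) = -2.7048
y' = 3.5 − -1.1667·(cos 3.8916 − cos 3.1416) = 3.8130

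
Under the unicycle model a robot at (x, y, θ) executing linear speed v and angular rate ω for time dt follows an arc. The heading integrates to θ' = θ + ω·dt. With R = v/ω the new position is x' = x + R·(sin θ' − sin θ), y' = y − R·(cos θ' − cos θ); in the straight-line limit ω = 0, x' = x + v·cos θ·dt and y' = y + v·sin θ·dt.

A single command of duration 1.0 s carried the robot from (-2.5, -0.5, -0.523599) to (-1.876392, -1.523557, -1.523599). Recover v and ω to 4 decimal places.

v = 1.2500, ω = -1.0000

Δθ = -1.523599 − -0.523599 = -1.000000
ω = Δθ/dt = -1.000000/1.0 = -1.0000
R = −Δy/(cos θ' − cos θ) = -1.2500
v = R·ω = -1.2500·-1.0000 = 1.2500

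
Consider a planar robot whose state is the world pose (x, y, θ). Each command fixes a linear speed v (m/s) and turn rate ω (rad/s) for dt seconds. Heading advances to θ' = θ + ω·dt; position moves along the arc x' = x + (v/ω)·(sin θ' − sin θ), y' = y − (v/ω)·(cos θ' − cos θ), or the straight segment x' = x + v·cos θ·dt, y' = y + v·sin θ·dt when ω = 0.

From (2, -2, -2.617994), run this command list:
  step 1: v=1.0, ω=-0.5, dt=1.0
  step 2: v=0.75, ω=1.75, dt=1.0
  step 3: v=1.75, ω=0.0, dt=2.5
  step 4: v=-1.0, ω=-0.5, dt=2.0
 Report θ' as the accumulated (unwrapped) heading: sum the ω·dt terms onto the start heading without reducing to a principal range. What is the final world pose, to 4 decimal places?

(2.0803, -5.2339, -2.3680)

step 1: θ'=-3.1180 (R=-2.0000) → pose (1.0472, -2.2674, -3.1180)
step 2: θ'=-1.3680 (R=0.4286) → pose (0.6375, -2.7822, -1.3680)
step 3: θ'=-1.3680 (straight) → pose (1.5187, -7.0675, -1.3680)
step 4: θ'=-2.3680 (R=2.0000) → pose (2.0803, -5.2339, -2.3680)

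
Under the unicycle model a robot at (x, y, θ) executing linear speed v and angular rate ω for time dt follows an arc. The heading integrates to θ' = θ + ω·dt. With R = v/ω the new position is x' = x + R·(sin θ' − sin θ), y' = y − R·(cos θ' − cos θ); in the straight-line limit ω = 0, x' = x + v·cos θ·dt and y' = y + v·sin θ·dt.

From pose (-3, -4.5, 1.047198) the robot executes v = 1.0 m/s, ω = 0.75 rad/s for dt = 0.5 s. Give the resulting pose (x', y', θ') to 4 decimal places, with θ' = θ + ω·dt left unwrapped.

θ' = 1.0472 + 0.75·0.5 = 1.4222
R = v/ω = 1.0/0.75 = 1.3333
x' = -3 + 1.3333·(sin 1.4222 − sin 1.0472) = -2.8361
y' = -4.5 − 1.3333·(cos 1.4222 − cos 1.0472) = -4.0307

(-2.8361, -4.0307, 1.4222)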